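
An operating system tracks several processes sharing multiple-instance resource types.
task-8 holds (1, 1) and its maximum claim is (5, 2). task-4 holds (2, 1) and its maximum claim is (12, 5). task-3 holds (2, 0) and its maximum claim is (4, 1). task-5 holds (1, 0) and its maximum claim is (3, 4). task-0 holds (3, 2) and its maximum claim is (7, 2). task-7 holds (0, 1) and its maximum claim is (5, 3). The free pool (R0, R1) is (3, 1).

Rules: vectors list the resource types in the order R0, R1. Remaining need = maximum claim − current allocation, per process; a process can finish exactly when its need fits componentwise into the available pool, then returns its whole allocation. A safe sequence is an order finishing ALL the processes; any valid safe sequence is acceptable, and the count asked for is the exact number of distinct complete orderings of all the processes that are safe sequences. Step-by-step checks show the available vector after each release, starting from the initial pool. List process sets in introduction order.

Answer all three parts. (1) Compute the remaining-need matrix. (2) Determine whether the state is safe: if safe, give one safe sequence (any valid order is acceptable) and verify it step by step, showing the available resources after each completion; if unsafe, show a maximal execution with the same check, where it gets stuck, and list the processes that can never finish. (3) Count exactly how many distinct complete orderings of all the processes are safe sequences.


(1) Outstanding need per process (order R0, R1):
  task-8: (4, 1)
  task-4: (10, 4)
  task-3: (2, 1)
  task-5: (2, 4)
  task-0: (4, 0)
  task-7: (5, 2)
(2) SAFE — a valid safe sequence is task-3, task-0, task-7, task-8, task-5, task-4.
Key observation: the order's first zero-slack moment is task-3 ((2, 1) needed, (3, 1) free — a requested resource with nothing to spare).
Verifying each step:
  pool = (3, 1)
  task-3 needs (2, 1) <= (3, 1) -> finishes; pool += (2, 0) = (5, 1)
  task-0 needs (4, 0) <= (5, 1) -> finishes; pool += (3, 2) = (8, 3)
  task-7 needs (5, 2) <= (8, 3) -> finishes; pool += (0, 1) = (8, 4)
  task-8 needs (4, 1) <= (8, 4) -> finishes; pool += (1, 1) = (9, 5)
  task-5 needs (2, 4) <= (9, 5) -> finishes; pool += (1, 0) = (10, 5)
  task-4 needs (10, 4) <= (10, 5) -> finishes; pool += (2, 1) = (12, 6)
(3) Precisely 9 of the possible complete orderings are safe sequences.


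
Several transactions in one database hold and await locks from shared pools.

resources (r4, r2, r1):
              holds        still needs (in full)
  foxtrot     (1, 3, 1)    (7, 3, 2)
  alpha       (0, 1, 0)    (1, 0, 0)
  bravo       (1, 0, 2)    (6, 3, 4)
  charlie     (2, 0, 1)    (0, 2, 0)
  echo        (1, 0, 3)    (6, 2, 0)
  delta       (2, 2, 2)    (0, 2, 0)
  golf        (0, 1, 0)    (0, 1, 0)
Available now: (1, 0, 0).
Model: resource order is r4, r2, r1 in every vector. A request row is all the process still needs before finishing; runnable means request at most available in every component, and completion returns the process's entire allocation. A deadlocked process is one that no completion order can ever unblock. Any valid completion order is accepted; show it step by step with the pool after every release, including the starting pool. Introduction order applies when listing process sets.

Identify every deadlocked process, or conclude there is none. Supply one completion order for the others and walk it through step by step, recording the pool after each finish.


Deadlocked set: foxtrot, bravo and echo.
Key observation: once alpha, golf, delta, charlie finish, the pool peaks at (5, 4, 3) — and every remaining process still needs more r4 than that.
A valid finishing order for the others: alpha, golf, delta, charlie. Check, step by step:
  pool = (1, 0, 0)
  alpha needs (1, 0, 0) <= (1, 0, 0) -> finishes; pool += (0, 1, 0) = (1, 1, 0)
  golf needs (0, 1, 0) <= (1, 1, 0) -> finishes; pool += (0, 1, 0) = (1, 2, 0)
  delta needs (0, 2, 0) <= (1, 2, 0) -> finishes; pool += (2, 2, 2) = (3, 4, 2)
  charlie needs (0, 2, 0) <= (3, 4, 2) -> finishes; pool += (2, 0, 1) = (5, 4, 3)
None of the blocked processes ever fits:
  blocked: foxtrot wants (7, 3, 2), pool (5, 4, 3) — not enough r4
  blocked: bravo wants (6, 3, 4), pool (5, 4, 3) — not enough r4 and r1
  blocked: echo wants (6, 2, 0), pool (5, 4, 3) — not enough r4


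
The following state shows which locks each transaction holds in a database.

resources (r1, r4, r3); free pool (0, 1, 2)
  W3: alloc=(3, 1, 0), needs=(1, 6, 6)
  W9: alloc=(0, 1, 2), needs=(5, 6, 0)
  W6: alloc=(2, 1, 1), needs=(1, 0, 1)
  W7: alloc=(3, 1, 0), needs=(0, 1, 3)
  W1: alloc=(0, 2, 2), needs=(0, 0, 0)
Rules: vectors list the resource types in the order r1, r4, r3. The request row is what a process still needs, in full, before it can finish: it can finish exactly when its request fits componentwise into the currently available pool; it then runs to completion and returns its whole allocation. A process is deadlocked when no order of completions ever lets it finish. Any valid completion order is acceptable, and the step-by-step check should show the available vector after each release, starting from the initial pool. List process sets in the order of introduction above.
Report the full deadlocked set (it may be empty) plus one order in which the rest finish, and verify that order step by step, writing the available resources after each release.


Deadlocked set: W3 and W9.
Key observation: once W1, W7, W6 finish, the pool peaks at (5, 5, 5) — and every remaining process still needs more r4 than that.
A valid finishing order for the others: W1, W7, W6. Check, step by step:
  pool = (0, 1, 2)
  W1 needs (0, 0, 0) <= (0, 1, 2) -> finishes; pool += (0, 2, 2) = (0, 3, 4)
  W7 needs (0, 1, 3) <= (0, 3, 4) -> finishes; pool += (3, 1, 0) = (3, 4, 4)
  W6 needs (1, 0, 1) <= (3, 4, 4) -> finishes; pool += (2, 1, 1) = (5, 5, 5)
The stuck group stays short no matter what:
  W3 cannot run: need (1, 6, 6) vs free (5, 5, 5) (insufficient r4 and r3)
  W9 cannot run: need (5, 6, 0) vs free (5, 5, 5) (insufficient r4)


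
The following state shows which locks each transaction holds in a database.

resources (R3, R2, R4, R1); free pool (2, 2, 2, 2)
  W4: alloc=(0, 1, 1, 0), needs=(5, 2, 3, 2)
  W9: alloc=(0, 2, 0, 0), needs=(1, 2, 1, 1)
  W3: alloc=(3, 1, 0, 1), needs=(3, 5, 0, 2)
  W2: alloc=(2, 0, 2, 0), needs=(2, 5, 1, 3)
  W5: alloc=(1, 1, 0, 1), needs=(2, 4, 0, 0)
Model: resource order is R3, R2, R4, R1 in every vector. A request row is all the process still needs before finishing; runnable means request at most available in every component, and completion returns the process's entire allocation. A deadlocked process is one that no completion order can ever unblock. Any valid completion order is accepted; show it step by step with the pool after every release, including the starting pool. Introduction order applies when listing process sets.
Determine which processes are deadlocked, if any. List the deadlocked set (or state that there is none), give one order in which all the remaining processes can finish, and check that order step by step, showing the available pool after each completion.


No process is deadlocked.
Key observation: no deadlock: W9 fits now, and the freed resources carry the rest through.
A valid finishing order for the others: W9, W5, W2, W4, W3. Step-by-step check:
  pool = (2, 2, 2, 2)
  run W9 (needs (1, 2, 1, 1), free (2, 2, 2, 2)); after release of (0, 2, 0, 0) the pool is (2, 4, 2, 2)
  run W5 (needs (2, 4, 0, 0), free (2, 4, 2, 2)); after release of (1, 1, 0, 1) the pool is (3, 5, 2, 3)
  run W2 (needs (2, 5, 1, 3), free (3, 5, 2, 3)); after release of (2, 0, 2, 0) the pool is (5, 5, 4, 3)
  run W4 (needs (5, 2, 3, 2), free (5, 5, 4, 3)); after release of (0, 1, 1, 0) the pool is (5, 6, 5, 3)
  run W3 (needs (3, 5, 0, 2), free (5, 6, 5, 3)); after release of (3, 1, 0, 1) the pool is (8, 7, 5, 4)


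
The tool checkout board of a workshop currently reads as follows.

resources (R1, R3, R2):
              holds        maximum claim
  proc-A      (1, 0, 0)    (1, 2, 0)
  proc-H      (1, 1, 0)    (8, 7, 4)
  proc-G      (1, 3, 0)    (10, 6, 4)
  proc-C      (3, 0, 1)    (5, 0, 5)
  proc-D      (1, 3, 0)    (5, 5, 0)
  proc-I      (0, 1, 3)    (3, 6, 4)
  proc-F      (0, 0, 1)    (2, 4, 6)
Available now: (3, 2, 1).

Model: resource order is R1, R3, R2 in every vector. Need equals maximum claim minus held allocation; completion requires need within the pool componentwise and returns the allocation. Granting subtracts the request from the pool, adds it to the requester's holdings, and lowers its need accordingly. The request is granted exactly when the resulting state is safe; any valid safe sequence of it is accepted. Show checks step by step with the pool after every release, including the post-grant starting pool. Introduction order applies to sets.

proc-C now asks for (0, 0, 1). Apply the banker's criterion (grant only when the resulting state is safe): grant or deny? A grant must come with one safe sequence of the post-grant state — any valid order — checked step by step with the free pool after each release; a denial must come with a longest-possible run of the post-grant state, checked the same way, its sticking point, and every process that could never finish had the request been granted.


DENY — the pretend-granted state is unsafe.
Key observation: R2 is the bottleneck — with proc-A, proc-D done the pool holds (5, 5, 0), short of every remaining need.
Pretend the grant happened; the run proc-A, proc-D goes as far as possible. Check, step by step:
  pool = (3, 2, 0)
  proc-A: need (0, 2, 0) fits (3, 2, 0); releases (1, 0, 0), pool now (4, 2, 0)
  proc-D: need (4, 2, 0) fits (4, 2, 0); releases (1, 3, 0), pool now (5, 5, 0)
  proc-H cannot run: need (7, 6, 4) vs free (5, 5, 0) (insufficient R1, R3 and R2)
  proc-G cannot run: need (9, 3, 4) vs free (5, 5, 0) (insufficient R1 and R2)
  proc-C cannot run: need (2, 0, 3) vs free (5, 5, 0) (insufficient R2)
  proc-I cannot run: need (3, 5, 1) vs free (5, 5, 0) (insufficient R2)
  proc-F cannot run: need (2, 4, 5) vs free (5, 5, 0) (insufficient R2)
Post-grant, the permanently blocked set is proc-H, proc-G, proc-C, proc-I and proc-F.


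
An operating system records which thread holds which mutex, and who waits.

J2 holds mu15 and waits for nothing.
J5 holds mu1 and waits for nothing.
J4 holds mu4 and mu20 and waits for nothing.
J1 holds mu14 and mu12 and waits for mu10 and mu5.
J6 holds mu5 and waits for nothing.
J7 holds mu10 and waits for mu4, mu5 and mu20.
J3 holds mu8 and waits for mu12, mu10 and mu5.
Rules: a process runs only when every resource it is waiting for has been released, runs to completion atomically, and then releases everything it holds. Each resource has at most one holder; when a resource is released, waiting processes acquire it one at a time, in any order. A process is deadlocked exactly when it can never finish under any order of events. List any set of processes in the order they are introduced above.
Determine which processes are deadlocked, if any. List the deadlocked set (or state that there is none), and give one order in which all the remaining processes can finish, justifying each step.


The deadlocked set is empty.
Key observation: no waiting chain loops back on itself — every chain ends at a process that waits on nothing, so everyone eventually runs.
The rest can finish in the order J6, J4, J7, J1, J5, J2, J3.
Walking it through:
  run J6 (it waits on nothing); releases mu5
  run J4 (it waits on nothing); releases mu4 and mu20
  J7: everything it awaited (mu4, mu5 and mu20) is free; runs, freeing mu10
  J1: everything it awaited (mu10 and mu5) is free; runs, freeing mu14 and mu12
  run J5 (it waits on nothing); releases mu1
  run J2 (it waits on nothing); releases mu15
  J3: everything it awaited (mu12, mu10 and mu5) is free; runs, freeing mu8


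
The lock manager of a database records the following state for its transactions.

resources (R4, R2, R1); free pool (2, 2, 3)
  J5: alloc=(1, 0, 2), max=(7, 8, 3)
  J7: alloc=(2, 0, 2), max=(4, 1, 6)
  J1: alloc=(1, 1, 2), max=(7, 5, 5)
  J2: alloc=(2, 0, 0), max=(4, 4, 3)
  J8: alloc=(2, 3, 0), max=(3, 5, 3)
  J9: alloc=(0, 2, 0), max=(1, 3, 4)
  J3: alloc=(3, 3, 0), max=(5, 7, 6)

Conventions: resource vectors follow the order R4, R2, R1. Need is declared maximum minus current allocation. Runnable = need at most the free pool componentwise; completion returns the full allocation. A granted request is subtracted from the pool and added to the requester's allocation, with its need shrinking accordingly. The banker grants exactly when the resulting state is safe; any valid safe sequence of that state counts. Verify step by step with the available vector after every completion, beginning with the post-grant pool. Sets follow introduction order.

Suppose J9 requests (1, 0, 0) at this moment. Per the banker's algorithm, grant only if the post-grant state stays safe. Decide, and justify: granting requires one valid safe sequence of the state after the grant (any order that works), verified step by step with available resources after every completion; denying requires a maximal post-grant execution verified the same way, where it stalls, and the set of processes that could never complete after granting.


DENY: after the grant no complete ordering would exist.
Key observation: after J8, J2 the pool peaks at (5, 5, 3), and each blocked process is short somewhere: J5 on R4, R2; J7 on R1; J1 on R4; J9 on R1; J3 on R1.
Pretend the grant happened; the run J8, J2 goes as far as possible. Walking it through:
  pool = (1, 2, 3)
  J8 needs (1, 2, 3) <= (1, 2, 3) -> finishes; pool += (2, 3, 0) = (3, 5, 3)
  J2 needs (2, 4, 3) <= (3, 5, 3) -> finishes; pool += (2, 0, 0) = (5, 5, 3)
  blocked: J5 wants (6, 8, 1), pool (5, 5, 3) — not enough R4 and R2
  blocked: J7 wants (2, 1, 4), pool (5, 5, 3) — not enough R1
  blocked: J1 wants (6, 4, 3), pool (5, 5, 3) — not enough R4
  blocked: J9 wants (0, 1, 4), pool (5, 5, 3) — not enough R1
  blocked: J3 wants (2, 4, 6), pool (5, 5, 3) — not enough R1
Processes that could never finish after the grant: J5, J7, J1, J9 and J3.


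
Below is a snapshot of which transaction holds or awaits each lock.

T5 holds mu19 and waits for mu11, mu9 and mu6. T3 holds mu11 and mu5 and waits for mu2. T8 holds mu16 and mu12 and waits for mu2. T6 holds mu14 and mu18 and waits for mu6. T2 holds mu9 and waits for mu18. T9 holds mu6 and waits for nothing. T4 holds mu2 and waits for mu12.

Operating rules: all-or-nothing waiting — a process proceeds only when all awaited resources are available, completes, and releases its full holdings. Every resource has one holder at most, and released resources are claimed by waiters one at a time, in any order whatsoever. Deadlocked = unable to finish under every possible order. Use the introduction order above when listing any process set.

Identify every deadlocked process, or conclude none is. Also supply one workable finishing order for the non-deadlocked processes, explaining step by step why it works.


Deadlocked: T5, T3, T8 and T4.
Key observation: the cycle T4 -> T8 -> T4 can never break — each member waits on the next; T5 and T3 wait into the deadlock from upstream.
The rest can finish in the order T9, T6, T2.
Verifying each step:
  T9 waits on nothing -> runs at once and releases mu6
  run T6 (all its waits — mu6 — are resolved); releases mu14 and mu18
  run T2 (all its waits — mu18 — are resolved); releases mu9


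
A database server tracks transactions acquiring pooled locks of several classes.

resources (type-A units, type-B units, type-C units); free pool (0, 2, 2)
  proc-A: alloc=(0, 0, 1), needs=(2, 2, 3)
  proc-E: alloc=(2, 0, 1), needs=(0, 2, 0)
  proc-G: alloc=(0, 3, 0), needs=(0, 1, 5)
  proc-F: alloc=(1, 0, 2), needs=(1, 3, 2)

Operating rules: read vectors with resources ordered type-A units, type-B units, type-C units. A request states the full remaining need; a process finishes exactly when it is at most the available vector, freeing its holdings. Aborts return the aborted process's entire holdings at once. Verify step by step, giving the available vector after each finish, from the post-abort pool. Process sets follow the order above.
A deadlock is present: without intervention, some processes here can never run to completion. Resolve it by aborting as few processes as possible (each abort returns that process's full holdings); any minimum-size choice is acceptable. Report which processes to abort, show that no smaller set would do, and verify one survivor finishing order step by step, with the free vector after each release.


Abort proc-F.
Key observation: the deadlocked proc-G becomes finishable only because proc-F released (1, 0, 2); it completes at step 3 below.
No smaller set exists: with zero aborts the deadlock remains.
Survivors finish in the order: proc-E, proc-A, proc-G. Walking it through (pool after the aborts first):
  pool = (1, 2, 4)
  run proc-E (needs (0, 2, 0), free (1, 2, 4)); after release of (2, 0, 1) the pool is (3, 2, 5)
  run proc-A (needs (2, 2, 3), free (3, 2, 5)); after release of (0, 0, 1) the pool is (3, 2, 6)
  run proc-G (needs (0, 1, 5), free (3, 2, 6)); after release of (0, 3, 0) the pool is (3, 5, 6)


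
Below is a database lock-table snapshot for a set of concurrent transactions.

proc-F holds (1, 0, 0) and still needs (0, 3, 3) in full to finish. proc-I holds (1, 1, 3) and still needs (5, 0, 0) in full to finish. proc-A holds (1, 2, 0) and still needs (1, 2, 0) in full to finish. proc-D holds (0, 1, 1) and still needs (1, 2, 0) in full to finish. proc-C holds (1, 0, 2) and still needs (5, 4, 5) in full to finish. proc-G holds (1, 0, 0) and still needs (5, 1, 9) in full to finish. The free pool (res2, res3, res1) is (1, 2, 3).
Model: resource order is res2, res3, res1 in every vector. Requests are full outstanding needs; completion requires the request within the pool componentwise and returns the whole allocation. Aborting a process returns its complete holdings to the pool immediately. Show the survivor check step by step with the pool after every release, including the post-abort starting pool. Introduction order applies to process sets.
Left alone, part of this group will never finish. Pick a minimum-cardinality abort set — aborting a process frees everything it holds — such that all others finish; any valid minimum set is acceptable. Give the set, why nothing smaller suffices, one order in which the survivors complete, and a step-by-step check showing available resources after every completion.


Minimum abort set: proc-I and proc-G.
Key observation: the returned (2, 1, 3) from proc-I and proc-G is what brings proc-C — unrunnable before, under any order — into play at step 4.
Why nothing smaller works — every single abort fails: proc-F alone leaves proc-I blocked (short on res2); proc-I alone leaves proc-C blocked (short on res2); proc-A alone leaves proc-I blocked (short on res2); proc-D alone leaves proc-I blocked (short on res2); proc-C alone leaves proc-I blocked (short on res2); proc-G alone leaves proc-I blocked (short on res2).
Survivors finish in the order: proc-A, proc-D, proc-F, proc-C. Check, step by step (pool after the aborts first):
  pool = (3, 3, 6)
  run proc-A (needs (1, 2, 0), free (3, 3, 6)); after release of (1, 2, 0) the pool is (4, 5, 6)
  run proc-D (needs (1, 2, 0), free (4, 5, 6)); after release of (0, 1, 1) the pool is (4, 6, 7)
  run proc-F (needs (0, 3, 3), free (4, 6, 7)); after release of (1, 0, 0) the pool is (5, 6, 7)
  run proc-C (needs (5, 4, 5), free (5, 6, 7)); after release of (1, 0, 2) the pool is (6, 6, 9)


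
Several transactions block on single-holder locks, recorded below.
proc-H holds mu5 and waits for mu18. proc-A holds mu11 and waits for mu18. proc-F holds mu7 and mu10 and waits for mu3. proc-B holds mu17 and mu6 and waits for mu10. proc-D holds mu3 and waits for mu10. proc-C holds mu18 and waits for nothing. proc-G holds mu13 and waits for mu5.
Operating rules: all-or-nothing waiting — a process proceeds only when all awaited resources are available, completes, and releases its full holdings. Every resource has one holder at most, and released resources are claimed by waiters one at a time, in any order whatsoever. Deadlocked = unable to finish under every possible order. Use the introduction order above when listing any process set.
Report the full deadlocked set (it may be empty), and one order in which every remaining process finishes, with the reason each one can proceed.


Deadlocked set: proc-F, proc-B and proc-D.
Key observation: the cycle proc-F -> proc-D -> proc-F can never break — each member waits on the next; proc-B waits into the deadlock from upstream.
A valid finishing order for the others: proc-C, proc-H, proc-A, proc-G.
Check, step by step:
  proc-C: no waits; runs immediately, freeing mu18
  proc-H: everything it awaited (mu18) is free; runs, freeing mu5
  proc-A: everything it awaited (mu18) is free; runs, freeing mu11
  proc-G: everything it awaited (mu5) is free; runs, freeing mu13


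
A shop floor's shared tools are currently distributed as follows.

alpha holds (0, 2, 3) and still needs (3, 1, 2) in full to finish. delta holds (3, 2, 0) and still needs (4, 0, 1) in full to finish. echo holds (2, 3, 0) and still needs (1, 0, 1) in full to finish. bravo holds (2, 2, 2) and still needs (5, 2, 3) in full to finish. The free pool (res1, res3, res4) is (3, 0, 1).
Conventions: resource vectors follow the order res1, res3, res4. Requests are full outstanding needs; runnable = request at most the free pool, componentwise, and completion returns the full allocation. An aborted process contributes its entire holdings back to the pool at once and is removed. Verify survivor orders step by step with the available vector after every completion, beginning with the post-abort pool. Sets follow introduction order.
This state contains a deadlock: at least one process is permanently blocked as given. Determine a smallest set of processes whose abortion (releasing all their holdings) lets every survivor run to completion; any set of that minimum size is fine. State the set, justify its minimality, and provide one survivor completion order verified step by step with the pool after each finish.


The answer: abort bravo.
Key observation: the deadlocked alpha becomes finishable only because bravo released (2, 2, 2); it completes at step 2 below.
No smaller set exists: with zero aborts the deadlock remains.
The survivors complete as echo, alpha, delta. Walking it through (starting from the post-abort pool):
  pool = (5, 2, 3)
  echo: need (1, 0, 1) fits (5, 2, 3); releases (2, 3, 0), pool now (7, 5, 3)
  alpha: need (3, 1, 2) fits (7, 5, 3); releases (0, 2, 3), pool now (7, 7, 6)
  delta: need (4, 0, 1) fits (7, 7, 6); releases (3, 2, 0), pool now (10, 9, 6)


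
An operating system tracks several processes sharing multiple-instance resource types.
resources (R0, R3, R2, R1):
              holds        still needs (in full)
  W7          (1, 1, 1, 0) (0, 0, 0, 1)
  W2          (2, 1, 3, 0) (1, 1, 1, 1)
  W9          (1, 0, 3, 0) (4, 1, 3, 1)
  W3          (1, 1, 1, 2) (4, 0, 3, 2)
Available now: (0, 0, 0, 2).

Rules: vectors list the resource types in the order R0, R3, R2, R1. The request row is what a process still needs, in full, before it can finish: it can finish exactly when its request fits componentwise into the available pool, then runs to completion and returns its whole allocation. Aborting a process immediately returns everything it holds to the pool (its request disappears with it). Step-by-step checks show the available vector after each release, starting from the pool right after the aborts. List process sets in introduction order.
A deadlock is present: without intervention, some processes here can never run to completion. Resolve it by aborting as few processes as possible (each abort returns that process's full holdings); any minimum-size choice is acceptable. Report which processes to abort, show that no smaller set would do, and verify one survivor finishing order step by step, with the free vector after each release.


Abort W9.
Key observation: the returned (1, 0, 3, 0) from W9 is what brings W3 — unrunnable before, under any order — into play at step 3.
Why nothing smaller works: aborting no one leaves the state deadlocked as given.
The survivors complete as W7, W2, W3. Check, step by step (starting from the post-abort pool):
  pool = (1, 0, 3, 2)
  run W7 (needs (0, 0, 0, 1), free (1, 0, 3, 2)); after release of (1, 1, 1, 0) the pool is (2, 1, 4, 2)
  run W2 (needs (1, 1, 1, 1), free (2, 1, 4, 2)); after release of (2, 1, 3, 0) the pool is (4, 2, 7, 2)
  run W3 (needs (4, 0, 3, 2), free (4, 2, 7, 2)); after release of (1, 1, 1, 2) the pool is (5, 3, 8, 4)


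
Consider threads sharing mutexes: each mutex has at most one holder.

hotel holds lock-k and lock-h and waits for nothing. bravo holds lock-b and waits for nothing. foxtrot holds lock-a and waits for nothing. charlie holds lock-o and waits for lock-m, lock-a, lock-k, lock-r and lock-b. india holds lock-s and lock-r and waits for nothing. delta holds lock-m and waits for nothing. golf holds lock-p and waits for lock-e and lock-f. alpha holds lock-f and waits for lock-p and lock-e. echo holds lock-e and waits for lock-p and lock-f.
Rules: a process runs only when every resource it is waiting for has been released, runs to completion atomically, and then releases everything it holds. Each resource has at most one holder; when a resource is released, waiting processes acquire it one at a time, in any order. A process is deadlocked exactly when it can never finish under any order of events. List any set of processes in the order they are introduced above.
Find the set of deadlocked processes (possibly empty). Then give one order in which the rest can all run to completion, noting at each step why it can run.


The deadlocked set is golf, alpha and echo.
Key observation: the cycle golf -> alpha -> golf can never break — each member waits on the next; echo is caught in further circular waits.
A valid finishing order for the others: foxtrot, india, hotel, delta, bravo, charlie.
Check, step by step:
  foxtrot: no waits; runs immediately, freeing lock-a
  india: no waits; runs immediately, freeing lock-s and lock-r
  hotel: no waits; runs immediately, freeing lock-k and lock-h
  delta: no waits; runs immediately, freeing lock-m
  bravo: no waits; runs immediately, freeing lock-b
  charlie waits on lock-m, lock-a, lock-k, lock-r and lock-b — all released -> runs and releases lock-o


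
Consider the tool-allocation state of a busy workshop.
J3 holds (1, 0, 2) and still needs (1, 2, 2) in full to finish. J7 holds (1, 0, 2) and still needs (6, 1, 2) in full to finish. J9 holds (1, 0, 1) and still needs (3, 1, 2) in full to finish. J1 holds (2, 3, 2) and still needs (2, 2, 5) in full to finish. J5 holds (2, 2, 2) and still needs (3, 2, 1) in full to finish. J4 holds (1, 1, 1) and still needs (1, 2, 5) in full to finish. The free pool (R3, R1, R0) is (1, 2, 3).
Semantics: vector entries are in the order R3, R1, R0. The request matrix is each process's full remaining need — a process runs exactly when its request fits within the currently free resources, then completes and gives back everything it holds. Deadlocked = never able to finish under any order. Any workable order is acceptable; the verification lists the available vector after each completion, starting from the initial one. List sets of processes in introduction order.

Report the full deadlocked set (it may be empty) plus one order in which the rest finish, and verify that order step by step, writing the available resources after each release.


Nothing here is deadlocked.
Key observation: J3 fits the free pool immediately, and its release cascades until everyone finishes.
A valid finishing order for the others: J3, J4, J5, J1, J7, J9. Walking it through:
  pool = (1, 2, 3)
  J3 needs (1, 2, 2) <= (1, 2, 3) -> finishes; pool += (1, 0, 2) = (2, 2, 5)
  J4 needs (1, 2, 5) <= (2, 2, 5) -> finishes; pool += (1, 1, 1) = (3, 3, 6)
  J5 needs (3, 2, 1) <= (3, 3, 6) -> finishes; pool += (2, 2, 2) = (5, 5, 8)
  J1 needs (2, 2, 5) <= (5, 5, 8) -> finishes; pool += (2, 3, 2) = (7, 8, 10)
  J7 needs (6, 1, 2) <= (7, 8, 10) -> finishes; pool += (1, 0, 2) = (8, 8, 12)
  J9 needs (3, 1, 2) <= (8, 8, 12) -> finishes; pool += (1, 0, 1) = (9, 8, 13)


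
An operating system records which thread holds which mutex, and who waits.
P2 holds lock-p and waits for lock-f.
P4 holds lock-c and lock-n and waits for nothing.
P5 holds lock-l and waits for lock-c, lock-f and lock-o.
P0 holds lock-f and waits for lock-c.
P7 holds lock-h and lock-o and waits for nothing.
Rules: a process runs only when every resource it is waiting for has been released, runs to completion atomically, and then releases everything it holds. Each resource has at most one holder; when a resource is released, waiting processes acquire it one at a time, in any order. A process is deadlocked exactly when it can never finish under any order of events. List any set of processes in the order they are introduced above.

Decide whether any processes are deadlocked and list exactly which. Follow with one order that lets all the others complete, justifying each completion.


The deadlocked set is empty.
Key observation: the wait graph is acyclic; completion cascades from the unblocked processes through everyone else.
A valid finishing order for the others: P4, P7, P0, P5, P2.
Walking it through:
  run P4 (it waits on nothing); releases lock-c and lock-n
  run P7 (it waits on nothing); releases lock-h and lock-o
  P0 waits on lock-c — all released -> runs and releases lock-f
  P5 waits on lock-c, lock-f and lock-o — all released -> runs and releases lock-l
  P2 waits on lock-f — all released -> runs and releases lock-p


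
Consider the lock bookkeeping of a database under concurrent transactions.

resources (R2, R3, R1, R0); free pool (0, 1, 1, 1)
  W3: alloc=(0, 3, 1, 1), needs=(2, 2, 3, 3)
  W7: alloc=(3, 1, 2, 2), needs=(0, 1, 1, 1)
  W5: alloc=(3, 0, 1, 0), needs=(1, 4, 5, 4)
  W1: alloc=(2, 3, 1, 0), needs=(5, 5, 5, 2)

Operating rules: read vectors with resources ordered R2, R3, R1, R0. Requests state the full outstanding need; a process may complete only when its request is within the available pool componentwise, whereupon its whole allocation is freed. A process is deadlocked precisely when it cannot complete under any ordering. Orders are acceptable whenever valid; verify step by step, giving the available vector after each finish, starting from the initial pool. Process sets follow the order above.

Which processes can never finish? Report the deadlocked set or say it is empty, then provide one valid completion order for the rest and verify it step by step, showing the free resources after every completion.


Deadlocked set: W5 and W1.
Key observation: the wall is R1: completing W7, W3 brings the pool only to (3, 5, 4, 4), and all the rest need more.
One completion order for the rest: W7, W3. Verifying each step:
  pool = (0, 1, 1, 1)
  run W7 (needs (0, 1, 1, 1), free (0, 1, 1, 1)); after release of (3, 1, 2, 2) the pool is (3, 2, 3, 3)
  run W3 (needs (2, 2, 3, 3), free (3, 2, 3, 3)); after release of (0, 3, 1, 1) the pool is (3, 5, 4, 4)
None of the blocked processes ever fits:
  blocked: W5 wants (1, 4, 5, 4), pool (3, 5, 4, 4) — not enough R1
  blocked: W1 wants (5, 5, 5, 2), pool (3, 5, 4, 4) — not enough R2 and R1


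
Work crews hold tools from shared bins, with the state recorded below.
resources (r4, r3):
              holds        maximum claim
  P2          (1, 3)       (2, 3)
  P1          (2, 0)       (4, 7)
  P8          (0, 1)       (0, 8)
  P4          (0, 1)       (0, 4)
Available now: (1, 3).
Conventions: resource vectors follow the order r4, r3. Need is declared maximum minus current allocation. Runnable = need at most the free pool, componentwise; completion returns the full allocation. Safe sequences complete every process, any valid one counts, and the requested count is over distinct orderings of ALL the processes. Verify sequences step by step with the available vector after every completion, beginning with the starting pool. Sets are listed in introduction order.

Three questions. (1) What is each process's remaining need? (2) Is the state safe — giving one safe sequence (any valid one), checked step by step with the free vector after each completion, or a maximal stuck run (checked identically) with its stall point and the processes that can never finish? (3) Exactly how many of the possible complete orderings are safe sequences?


(1) Remaining need (order r4, r3):
  P2: (1, 0)
  P1: (2, 7)
  P8: (0, 7)
  P4: (0, 3)
(2) SAFE, for example via the order P2, P4, P8, P1.
Key observation: the first exact fit in this order is P2 — it needs (1, 0) with (1, 3) free, meeting a requested resource to the last unit.
Walking it through:
  pool = (1, 3)
  P2: need (1, 0) fits (1, 3); releases (1, 3), pool now (2, 6)
  P4: need (0, 3) fits (2, 6); releases (0, 1), pool now (2, 7)
  P8: need (0, 7) fits (2, 7); releases (0, 1), pool now (2, 8)
  P1: need (2, 7) fits (2, 8); releases (2, 0), pool now (4, 8)
(3) The exact count: 4 of the possible complete orderings are safe sequences.


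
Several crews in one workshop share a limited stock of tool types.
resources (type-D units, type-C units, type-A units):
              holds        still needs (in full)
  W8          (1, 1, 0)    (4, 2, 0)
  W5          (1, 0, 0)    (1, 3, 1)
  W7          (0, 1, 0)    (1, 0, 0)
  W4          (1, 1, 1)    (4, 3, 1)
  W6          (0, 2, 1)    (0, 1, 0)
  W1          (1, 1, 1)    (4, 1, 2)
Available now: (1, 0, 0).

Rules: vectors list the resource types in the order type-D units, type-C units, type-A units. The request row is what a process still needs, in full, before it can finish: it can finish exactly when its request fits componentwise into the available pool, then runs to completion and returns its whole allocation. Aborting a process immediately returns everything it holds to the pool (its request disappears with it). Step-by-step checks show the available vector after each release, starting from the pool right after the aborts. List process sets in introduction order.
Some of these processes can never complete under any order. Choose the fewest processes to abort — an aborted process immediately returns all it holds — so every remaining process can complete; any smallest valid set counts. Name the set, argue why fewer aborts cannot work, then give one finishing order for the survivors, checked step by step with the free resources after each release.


Abort W8 and W1.
Key observation: the deadlocked W4 becomes finishable only because W8 and W1 released (2, 2, 1); it completes at step 4 below.
Why nothing smaller works — every single abort fails: W8 alone leaves W4 blocked (short on type-D units); W5 alone leaves W8 blocked (short on type-D units); W7 alone leaves W8 blocked (short on type-D units); W4 alone leaves W8 blocked (short on type-D units); W6 alone leaves W8 blocked (short on type-D units); W1 alone leaves W8 blocked (short on type-D units).
One survivor order: W6, W5, W7, W4. Walking it through (post-abort pool first):
  pool = (3, 2, 1)
  W6: need (0, 1, 0) fits (3, 2, 1); releases (0, 2, 1), pool now (3, 4, 2)
  W5: need (1, 3, 1) fits (3, 4, 2); releases (1, 0, 0), pool now (4, 4, 2)
  W7: need (1, 0, 0) fits (4, 4, 2); releases (0, 1, 0), pool now (4, 5, 2)
  W4: need (4, 3, 1) fits (4, 5, 2); releases (1, 1, 1), pool now (5, 6, 3)


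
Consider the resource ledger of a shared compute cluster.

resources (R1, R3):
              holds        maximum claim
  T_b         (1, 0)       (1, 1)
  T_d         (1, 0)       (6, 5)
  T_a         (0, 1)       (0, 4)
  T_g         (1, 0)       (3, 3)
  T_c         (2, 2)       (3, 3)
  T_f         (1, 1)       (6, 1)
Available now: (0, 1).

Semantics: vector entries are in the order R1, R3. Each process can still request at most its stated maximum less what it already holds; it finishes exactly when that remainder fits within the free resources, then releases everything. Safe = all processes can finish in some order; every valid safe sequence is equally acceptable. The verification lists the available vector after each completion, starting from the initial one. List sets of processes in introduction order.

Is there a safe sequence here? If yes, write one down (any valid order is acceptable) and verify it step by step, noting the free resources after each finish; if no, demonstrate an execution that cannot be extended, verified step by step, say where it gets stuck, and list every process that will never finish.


UNSAFE.
Key observation: the pool after T_b, T_c, T_a, T_g is (4, 4); every surviving request exceeds it in R1, so progress ends there.
The run T_b, T_c, T_a, T_g cannot be extended any further. Walking it through:
  pool = (0, 1)
  T_b needs (0, 1) <= (0, 1) -> finishes; pool += (1, 0) = (1, 1)
  T_c needs (1, 1) <= (1, 1) -> finishes; pool += (2, 2) = (3, 3)
  T_a needs (0, 3) <= (3, 3) -> finishes; pool += (0, 1) = (3, 4)
  T_g needs (2, 3) <= (3, 4) -> finishes; pool += (1, 0) = (4, 4)
  T_d still needs (5, 5) but only (4, 4) is free — short on R1 and R3
  T_f still needs (5, 0) but only (4, 4) is free — short on R1
Permanently blocked: T_d and T_f.


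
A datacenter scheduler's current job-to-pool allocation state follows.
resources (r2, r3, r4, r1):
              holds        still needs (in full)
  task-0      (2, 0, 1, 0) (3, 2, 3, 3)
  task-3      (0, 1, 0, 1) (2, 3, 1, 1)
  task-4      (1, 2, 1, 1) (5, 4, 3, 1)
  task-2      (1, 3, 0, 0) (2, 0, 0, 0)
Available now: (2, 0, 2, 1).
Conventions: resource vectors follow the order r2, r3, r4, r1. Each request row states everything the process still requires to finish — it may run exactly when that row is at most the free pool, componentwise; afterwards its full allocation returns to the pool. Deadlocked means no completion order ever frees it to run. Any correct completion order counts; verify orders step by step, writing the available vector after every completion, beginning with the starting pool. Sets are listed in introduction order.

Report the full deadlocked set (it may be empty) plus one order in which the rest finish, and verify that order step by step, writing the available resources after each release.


The deadlocked set is task-0 and task-4.
Key observation: task-2, task-3 can finish, but then (3, 4, 2, 2) is all there is, and the blocked group's r4 demands exceed it.
One completion order for the rest: task-2, task-3. Verifying each step:
  pool = (2, 0, 2, 1)
  run task-2 (needs (2, 0, 0, 0), free (2, 0, 2, 1)); after release of (1, 3, 0, 0) the pool is (3, 3, 2, 1)
  run task-3 (needs (2, 3, 1, 1), free (3, 3, 2, 1)); after release of (0, 1, 0, 1) the pool is (3, 4, 2, 2)
None of the blocked processes ever fits:
  blocked: task-0 wants (3, 2, 3, 3), pool (3, 4, 2, 2) — not enough r4 and r1
  blocked: task-4 wants (5, 4, 3, 1), pool (3, 4, 2, 2) — not enough r2 and r4


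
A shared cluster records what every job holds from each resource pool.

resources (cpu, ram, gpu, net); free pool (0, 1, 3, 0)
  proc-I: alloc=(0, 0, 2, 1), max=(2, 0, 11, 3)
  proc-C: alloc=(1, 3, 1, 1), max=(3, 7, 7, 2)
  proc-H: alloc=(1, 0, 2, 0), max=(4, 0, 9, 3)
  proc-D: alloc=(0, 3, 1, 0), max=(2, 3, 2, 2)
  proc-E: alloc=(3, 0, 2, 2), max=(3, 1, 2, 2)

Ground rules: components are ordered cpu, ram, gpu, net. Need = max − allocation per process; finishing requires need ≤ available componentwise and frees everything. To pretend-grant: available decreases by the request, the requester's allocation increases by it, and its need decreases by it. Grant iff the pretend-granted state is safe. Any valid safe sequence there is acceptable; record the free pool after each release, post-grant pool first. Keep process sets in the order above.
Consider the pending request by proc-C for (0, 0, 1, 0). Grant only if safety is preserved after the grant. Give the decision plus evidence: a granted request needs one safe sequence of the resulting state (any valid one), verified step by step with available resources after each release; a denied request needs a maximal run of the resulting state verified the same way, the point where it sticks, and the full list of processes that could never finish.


GRANT — the state after the grant stays safe, e.g. via proc-E, proc-D, proc-C, proc-H, proc-I.
Key observation: post-grant, (0, 1, 2, 0) remains, and an order beginning with proc-E completes everyone.
Step-by-step check of the post-grant state:
  pool = (0, 1, 2, 0)
  proc-E needs (0, 1, 0, 0) <= (0, 1, 2, 0) -> finishes; pool += (3, 0, 2, 2) = (3, 1, 4, 2)
  proc-D needs (2, 0, 1, 2) <= (3, 1, 4, 2) -> finishes; pool += (0, 3, 1, 0) = (3, 4, 5, 2)
  proc-C needs (2, 4, 5, 1) <= (3, 4, 5, 2) -> finishes; pool += (1, 3, 2, 1) = (4, 7, 7, 3)
  proc-H needs (3, 0, 7, 3) <= (4, 7, 7, 3) -> finishes; pool += (1, 0, 2, 0) = (5, 7, 9, 3)
  proc-I needs (2, 0, 9, 2) <= (5, 7, 9, 3) -> finishes; pool += (0, 0, 2, 1) = (5, 7, 11, 4)
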